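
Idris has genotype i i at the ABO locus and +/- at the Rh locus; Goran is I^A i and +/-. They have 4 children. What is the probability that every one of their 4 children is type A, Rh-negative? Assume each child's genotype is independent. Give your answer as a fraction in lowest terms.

1/4096

ABO cross i i × I^A i → 1/2 O, 1/2 A.
Rh cross +/- × +/- → 3/4 Rh+, 1/4 Rh-; so P(type A, Rh-negative) = 1/2 × 1/4 = 1/8 per child.
All 4 independent: (1/8)^4 = 1/4096.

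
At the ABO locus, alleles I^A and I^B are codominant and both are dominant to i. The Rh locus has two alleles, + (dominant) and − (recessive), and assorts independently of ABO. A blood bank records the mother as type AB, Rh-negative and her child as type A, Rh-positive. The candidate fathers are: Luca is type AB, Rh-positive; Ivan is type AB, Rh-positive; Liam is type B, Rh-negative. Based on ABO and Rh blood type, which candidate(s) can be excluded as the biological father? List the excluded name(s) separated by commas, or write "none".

A candidate is excluded only if no genotype consistent with his phenotype could produce a type A, Rh-positive child with a type AB, Rh-negative mother.
Liam (type B, Rh-): no genotype consistent with that phenotype can produce a type-A Rh+ child with a type-AB mother.

Liam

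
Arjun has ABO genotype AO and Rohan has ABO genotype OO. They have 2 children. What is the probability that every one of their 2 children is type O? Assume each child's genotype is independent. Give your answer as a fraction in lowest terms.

ABO cross AO × OO → 1/2 O, 1/2 A.
So P(type O) = 1/2 per child.
All 2 independent: (1/2)^2 = 1/4.

1/4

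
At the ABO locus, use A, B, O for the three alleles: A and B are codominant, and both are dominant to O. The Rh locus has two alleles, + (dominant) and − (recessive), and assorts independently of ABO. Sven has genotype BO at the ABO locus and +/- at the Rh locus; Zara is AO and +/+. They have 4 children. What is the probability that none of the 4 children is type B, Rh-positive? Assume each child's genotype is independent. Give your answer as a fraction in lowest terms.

ABO cross BO × AO → 1/4 O, 1/4 A, 1/4 B, 1/4 AB.
Rh cross +/- × +/+ → 1 Rh+; so P(type B, Rh-positive) = 1/4 × 1 = 1/4 per child.
P(not type B, Rh-positive) = 3/4 for one child; (3/4)^4 = 81/256.

81/256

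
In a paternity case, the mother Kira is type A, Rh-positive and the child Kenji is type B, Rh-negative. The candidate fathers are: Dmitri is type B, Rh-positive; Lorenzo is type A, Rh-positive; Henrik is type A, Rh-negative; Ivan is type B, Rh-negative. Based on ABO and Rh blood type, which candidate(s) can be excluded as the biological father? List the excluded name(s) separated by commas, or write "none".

A candidate is excluded only if no genotype consistent with his phenotype could produce a type B, Rh-negative child with a type A, Rh-positive mother.
Lorenzo (type A, Rh+): no genotype consistent with that phenotype can produce a type-B Rh- child with a type-A mother.
Henrik (type A, Rh-): no genotype consistent with that phenotype can produce a type-B Rh- child with a type-A mother.

Lorenzo, Henrik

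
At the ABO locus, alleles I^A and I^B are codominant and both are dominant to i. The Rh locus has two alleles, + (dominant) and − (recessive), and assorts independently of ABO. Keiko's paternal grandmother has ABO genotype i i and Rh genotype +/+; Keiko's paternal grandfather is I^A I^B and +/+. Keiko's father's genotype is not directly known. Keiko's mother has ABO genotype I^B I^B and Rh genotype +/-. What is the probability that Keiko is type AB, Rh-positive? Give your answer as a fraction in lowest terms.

Keiko's father's ABO genotype from i i × I^A I^B: 1/2 I^A i, 1/2 I^B i.
Crossing each possibility with the mother I^B I^B and summing P(type AB): 1/2·1/2 + 1/2·0 = 1/4.
Similarly for Rh via the father's Rh distribution: P(Rh+) = 1.
Independent loci: 1/4 × 1 = 1/4.

1/4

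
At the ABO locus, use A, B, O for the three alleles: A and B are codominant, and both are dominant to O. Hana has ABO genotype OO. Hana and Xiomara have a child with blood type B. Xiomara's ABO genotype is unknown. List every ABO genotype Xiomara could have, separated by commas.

For each candidate genotype of Xiomara, check whether crossing it with OO can produce every observed child phenotype.
  AA → possible child types {A} ✗
  AB → possible child types {A, B} ✓
  AO → possible child types {O, A} ✗
  BB → possible child types {B} ✓
  BO → possible child types {O, B} ✓
  OO → possible child types {O} ✗

AB, BB, BO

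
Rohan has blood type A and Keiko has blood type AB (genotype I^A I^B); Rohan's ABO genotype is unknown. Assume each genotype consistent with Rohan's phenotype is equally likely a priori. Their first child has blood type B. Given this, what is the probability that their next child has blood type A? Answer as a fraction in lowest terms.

1/2

Possible genotypes: Rohan ∈ {I^A I^A, I^A i}; Keiko ∈ {I^A I^B}.
Weight each parental genotype pair by prior × P(type-B child):
  I^A i × I^A I^B: posterior weight 1; P(next child type A) = 1/2.
Weighted sum = 1/2.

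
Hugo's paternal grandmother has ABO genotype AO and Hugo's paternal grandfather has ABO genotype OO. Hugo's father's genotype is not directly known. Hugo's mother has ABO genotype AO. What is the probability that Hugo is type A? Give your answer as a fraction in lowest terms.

5/8

Hugo's father's ABO genotype from AO × OO: 1/2 AO, 1/2 OO.
Crossing each possibility with the mother AO and summing P(type A): 1/2·3/4 + 1/2·1/2 = 5/8.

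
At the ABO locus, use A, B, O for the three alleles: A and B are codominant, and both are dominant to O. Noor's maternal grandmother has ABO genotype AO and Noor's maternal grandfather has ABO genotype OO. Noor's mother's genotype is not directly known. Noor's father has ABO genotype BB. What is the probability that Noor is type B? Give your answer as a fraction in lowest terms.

Noor's mother's ABO genotype from AO × OO: 1/2 AO, 1/2 OO.
Crossing each possibility with the father BB and summing P(type B): 1/2·1/2 + 1/2·1 = 3/4.

3/4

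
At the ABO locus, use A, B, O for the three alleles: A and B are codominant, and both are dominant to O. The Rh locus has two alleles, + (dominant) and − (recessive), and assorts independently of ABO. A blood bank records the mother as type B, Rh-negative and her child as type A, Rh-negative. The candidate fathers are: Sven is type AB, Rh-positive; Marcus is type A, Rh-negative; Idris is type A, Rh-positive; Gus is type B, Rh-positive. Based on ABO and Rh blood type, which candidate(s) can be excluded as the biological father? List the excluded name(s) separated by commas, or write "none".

A candidate is excluded only if no genotype consistent with his phenotype could produce a type A, Rh-negative child with a type B, Rh-negative mother.
Gus (type B, Rh+): no genotype consistent with that phenotype can produce a type-A Rh- child with a type-B mother.

Gus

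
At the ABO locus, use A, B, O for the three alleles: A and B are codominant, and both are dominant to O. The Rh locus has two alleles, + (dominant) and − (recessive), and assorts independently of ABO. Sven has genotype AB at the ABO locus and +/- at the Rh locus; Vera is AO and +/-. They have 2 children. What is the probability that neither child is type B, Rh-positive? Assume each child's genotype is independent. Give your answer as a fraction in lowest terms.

169/256

ABO cross AB × AO → 1/2 A, 1/4 B, 1/4 AB.
Rh cross +/- × +/- → 3/4 Rh+, 1/4 Rh-; so P(type B, Rh-positive) = 1/4 × 3/4 = 3/16 per child.
P(not type B, Rh-positive) = 13/16 for one child; (13/16)^2 = 169/256.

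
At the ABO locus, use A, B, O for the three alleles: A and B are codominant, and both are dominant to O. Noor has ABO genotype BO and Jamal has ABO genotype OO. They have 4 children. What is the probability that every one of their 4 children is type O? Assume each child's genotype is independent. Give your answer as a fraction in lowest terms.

ABO cross BO × OO → 1/2 O, 1/2 B.
So P(type O) = 1/2 per child.
All 4 independent: (1/2)^4 = 1/16.

1/16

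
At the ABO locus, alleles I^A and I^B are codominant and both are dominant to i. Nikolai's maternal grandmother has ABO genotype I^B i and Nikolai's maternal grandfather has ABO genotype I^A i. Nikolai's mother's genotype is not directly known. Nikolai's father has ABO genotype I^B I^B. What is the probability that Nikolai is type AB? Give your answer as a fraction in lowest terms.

Nikolai's mother's ABO genotype from I^B i × I^A i: 1/4 I^A I^B, 1/4 I^A i, 1/4 I^B i, 1/4 i i.
Crossing each possibility with the father I^B I^B and summing P(type AB): 1/4·1/2 + 1/4·1/2 + 1/4·0 + 1/4·0 = 1/4.

1/4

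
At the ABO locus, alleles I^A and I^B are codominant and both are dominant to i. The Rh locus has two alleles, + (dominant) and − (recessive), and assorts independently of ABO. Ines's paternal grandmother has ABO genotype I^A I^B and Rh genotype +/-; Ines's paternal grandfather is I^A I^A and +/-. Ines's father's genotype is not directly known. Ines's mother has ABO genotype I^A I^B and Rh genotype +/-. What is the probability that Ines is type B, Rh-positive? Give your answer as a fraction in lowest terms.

3/32

Ines's father's ABO genotype from I^A I^B × I^A I^A: 1/2 I^A I^A, 1/2 I^A I^B.
Crossing each possibility with the mother I^A I^B and summing P(type B): 1/2·0 + 1/2·1/4 = 1/8.
Similarly for Rh via the father's Rh distribution: P(Rh+) = 3/4.
Independent loci: 1/8 × 3/4 = 3/32.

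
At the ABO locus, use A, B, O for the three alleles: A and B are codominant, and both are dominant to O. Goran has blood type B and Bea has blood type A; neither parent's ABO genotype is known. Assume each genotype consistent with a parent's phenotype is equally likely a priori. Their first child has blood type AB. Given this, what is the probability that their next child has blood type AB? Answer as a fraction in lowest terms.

25/36

Possible genotypes: Goran ∈ {BB, BO}; Bea ∈ {AA, AO}.
Weight each parental genotype pair by prior × P(type-AB child):
  BB × AA: posterior weight 4/9; P(next child type AB) = 1.
  BB × AO: posterior weight 2/9; P(next child type AB) = 1/2.
  BO × AA: posterior weight 2/9; P(next child type AB) = 1/2.
  BO × AO: posterior weight 1/9; P(next child type AB) = 1/4.
Weighted sum = 25/36.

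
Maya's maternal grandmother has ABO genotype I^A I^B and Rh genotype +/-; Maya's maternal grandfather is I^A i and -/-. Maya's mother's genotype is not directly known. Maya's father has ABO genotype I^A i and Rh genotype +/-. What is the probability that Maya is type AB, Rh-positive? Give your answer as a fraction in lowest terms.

Maya's mother's ABO genotype from I^A I^B × I^A i: 1/4 I^A I^A, 1/4 I^A I^B, 1/4 I^A i, 1/4 I^B i.
Crossing each possibility with the father I^A i and summing P(type AB): 1/4·0 + 1/4·1/4 + 1/4·0 + 1/4·1/4 = 1/8.
Similarly for Rh via the mother's Rh distribution: P(Rh+) = 5/8.
Independent loci: 1/8 × 5/8 = 5/64.

5/64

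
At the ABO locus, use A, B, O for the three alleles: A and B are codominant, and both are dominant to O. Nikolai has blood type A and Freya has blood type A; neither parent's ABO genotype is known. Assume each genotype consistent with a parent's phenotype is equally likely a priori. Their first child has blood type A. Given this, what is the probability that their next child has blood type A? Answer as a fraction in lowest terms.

Possible genotypes: Nikolai ∈ {AA, AO}; Freya ∈ {AA, AO}.
Weight each parental genotype pair by prior × P(type-A child):
  AA × AA: posterior weight 4/15; P(next child type A) = 1.
  AA × AO: posterior weight 4/15; P(next child type A) = 1.
  AO × AA: posterior weight 4/15; P(next child type A) = 1.
  AO × AO: posterior weight 1/5; P(next child type A) = 3/4.
Weighted sum = 19/20.

19/20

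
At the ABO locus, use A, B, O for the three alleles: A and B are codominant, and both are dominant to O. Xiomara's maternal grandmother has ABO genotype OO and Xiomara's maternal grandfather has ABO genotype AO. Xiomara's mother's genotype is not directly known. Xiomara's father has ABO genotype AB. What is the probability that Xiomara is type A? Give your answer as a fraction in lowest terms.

Xiomara's mother's ABO genotype from OO × AO: 1/2 AO, 1/2 OO.
Crossing each possibility with the father AB and summing P(type A): 1/2·1/2 + 1/2·1/2 = 1/2.

1/2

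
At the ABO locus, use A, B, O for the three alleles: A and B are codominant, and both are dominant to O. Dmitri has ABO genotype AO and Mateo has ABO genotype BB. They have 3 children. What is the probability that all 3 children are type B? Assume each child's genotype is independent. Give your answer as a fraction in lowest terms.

1/8

ABO cross AO × BB → 1/2 B, 1/2 AB.
So P(type B) = 1/2 per child.
All 3 independent: (1/2)^3 = 1/8.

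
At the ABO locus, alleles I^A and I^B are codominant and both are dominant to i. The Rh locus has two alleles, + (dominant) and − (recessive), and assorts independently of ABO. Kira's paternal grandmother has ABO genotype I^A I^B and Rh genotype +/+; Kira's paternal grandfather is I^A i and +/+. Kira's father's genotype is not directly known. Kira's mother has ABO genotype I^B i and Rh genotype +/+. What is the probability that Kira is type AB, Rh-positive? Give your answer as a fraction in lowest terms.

1/4

Kira's father's ABO genotype from I^A I^B × I^A i: 1/4 I^A I^A, 1/4 I^A I^B, 1/4 I^A i, 1/4 I^B i.
Crossing each possibility with the mother I^B i and summing P(type AB): 1/4·1/2 + 1/4·1/4 + 1/4·1/4 + 1/4·0 = 1/4.
Similarly for Rh via the father's Rh distribution: P(Rh+) = 1.
Independent loci: 1/4 × 1 = 1/4.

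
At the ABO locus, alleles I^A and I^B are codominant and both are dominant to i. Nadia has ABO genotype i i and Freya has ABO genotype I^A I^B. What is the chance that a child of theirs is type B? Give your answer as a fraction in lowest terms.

1/2

ABO cross i i × I^A I^B → offspring phenotypes: 1/2 A, 1/2 B.
So P(type B) = 1/2.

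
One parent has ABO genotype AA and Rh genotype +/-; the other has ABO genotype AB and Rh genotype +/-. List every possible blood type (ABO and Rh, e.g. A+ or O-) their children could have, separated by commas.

A+, A-, AB+, AB-

Gametes from AA × AB give offspring ABO genotypes AA, AB, i.e. phenotypes A, AB.
Rh cross +/- × +/- → phenotypes Rh+, Rh-.
Combining independently: A+, A-, AB+, AB-.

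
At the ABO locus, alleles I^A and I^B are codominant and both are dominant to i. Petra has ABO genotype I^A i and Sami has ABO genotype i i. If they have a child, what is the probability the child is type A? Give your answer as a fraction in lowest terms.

1/2

ABO cross I^A i × i i → offspring phenotypes: 1/2 O, 1/2 A.
So P(type A) = 1/2.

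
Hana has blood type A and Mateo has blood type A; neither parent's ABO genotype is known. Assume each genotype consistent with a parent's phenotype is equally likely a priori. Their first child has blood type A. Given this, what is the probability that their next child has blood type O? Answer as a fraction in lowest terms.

Possible genotypes: Hana ∈ {AA, AO}; Mateo ∈ {AA, AO}.
Weight each parental genotype pair by prior × P(type-A child):
  AA × AA: posterior weight 4/15; P(next child type O) = 0.
  AA × AO: posterior weight 4/15; P(next child type O) = 0.
  AO × AA: posterior weight 4/15; P(next child type O) = 0.
  AO × AO: posterior weight 1/5; P(next child type O) = 1/4.
Weighted sum = 1/20.

1/20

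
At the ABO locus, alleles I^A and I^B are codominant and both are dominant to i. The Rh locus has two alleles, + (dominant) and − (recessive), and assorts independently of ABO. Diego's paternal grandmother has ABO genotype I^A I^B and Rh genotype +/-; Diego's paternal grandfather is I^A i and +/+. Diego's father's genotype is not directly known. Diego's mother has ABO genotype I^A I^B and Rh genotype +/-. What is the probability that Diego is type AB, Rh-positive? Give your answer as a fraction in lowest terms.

21/64

Diego's father's ABO genotype from I^A I^B × I^A i: 1/4 I^A I^A, 1/4 I^A I^B, 1/4 I^A i, 1/4 I^B i.
Crossing each possibility with the mother I^A I^B and summing P(type AB): 1/4·1/2 + 1/4·1/2 + 1/4·1/4 + 1/4·1/4 = 3/8.
Similarly for Rh via the father's Rh distribution: P(Rh+) = 7/8.
Independent loci: 3/8 × 7/8 = 21/64.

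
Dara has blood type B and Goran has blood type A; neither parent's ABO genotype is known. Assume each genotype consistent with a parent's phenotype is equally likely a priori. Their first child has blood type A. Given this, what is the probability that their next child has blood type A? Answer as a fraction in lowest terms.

Possible genotypes: Dara ∈ {BB, BO}; Goran ∈ {AA, AO}.
Weight each parental genotype pair by prior × P(type-A child):
  BO × AA: posterior weight 2/3; P(next child type A) = 1/2.
  BO × AO: posterior weight 1/3; P(next child type A) = 1/4.
Weighted sum = 5/12.

5/12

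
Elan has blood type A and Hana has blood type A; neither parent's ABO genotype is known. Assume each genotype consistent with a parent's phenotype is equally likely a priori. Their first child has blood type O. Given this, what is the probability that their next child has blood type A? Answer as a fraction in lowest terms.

3/4

Possible genotypes: Elan ∈ {I^A I^A, I^A i}; Hana ∈ {I^A I^A, I^A i}.
Weight each parental genotype pair by prior × P(type-O child):
  I^A i × I^A i: posterior weight 1; P(next child type A) = 3/4.
Weighted sum = 3/4.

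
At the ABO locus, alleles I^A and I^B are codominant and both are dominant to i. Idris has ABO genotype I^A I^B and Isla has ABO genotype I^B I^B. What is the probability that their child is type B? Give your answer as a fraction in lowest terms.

1/2

ABO cross I^A I^B × I^B I^B → offspring phenotypes: 1/2 B, 1/2 AB.
So P(type B) = 1/2.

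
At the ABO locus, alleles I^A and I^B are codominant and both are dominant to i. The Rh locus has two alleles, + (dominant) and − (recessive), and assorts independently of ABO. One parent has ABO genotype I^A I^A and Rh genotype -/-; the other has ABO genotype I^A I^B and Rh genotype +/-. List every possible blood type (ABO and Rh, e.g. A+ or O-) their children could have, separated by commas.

A+, A-, AB+, AB-

Gametes from I^A I^A × I^A I^B give offspring ABO genotypes I^A I^A, I^A I^B, i.e. phenotypes A, AB.
Rh cross -/- × +/- → phenotypes Rh+, Rh-.
Combining independently: A+, A-, AB+, AB-.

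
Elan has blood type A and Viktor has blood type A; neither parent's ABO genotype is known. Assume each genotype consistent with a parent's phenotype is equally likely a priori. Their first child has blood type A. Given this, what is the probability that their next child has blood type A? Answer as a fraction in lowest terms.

19/20

Possible genotypes: Elan ∈ {I^A I^A, I^A i}; Viktor ∈ {I^A I^A, I^A i}.
Weight each parental genotype pair by prior × P(type-A child):
  I^A I^A × I^A I^A: posterior weight 4/15; P(next child type A) = 1.
  I^A I^A × I^A i: posterior weight 4/15; P(next child type A) = 1.
  I^A i × I^A I^A: posterior weight 4/15; P(next child type A) = 1.
  I^A i × I^A i: posterior weight 1/5; P(next child type A) = 3/4.
Weighted sum = 19/20.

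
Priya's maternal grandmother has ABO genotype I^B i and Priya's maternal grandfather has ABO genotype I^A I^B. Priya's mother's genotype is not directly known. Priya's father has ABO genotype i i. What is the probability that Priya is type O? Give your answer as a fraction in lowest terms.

1/4

Priya's mother's ABO genotype from I^B i × I^A I^B: 1/4 I^A I^B, 1/4 I^A i, 1/4 I^B I^B, 1/4 I^B i.
Crossing each possibility with the father i i and summing P(type O): 1/4·0 + 1/4·1/2 + 1/4·0 + 1/4·1/2 = 1/4.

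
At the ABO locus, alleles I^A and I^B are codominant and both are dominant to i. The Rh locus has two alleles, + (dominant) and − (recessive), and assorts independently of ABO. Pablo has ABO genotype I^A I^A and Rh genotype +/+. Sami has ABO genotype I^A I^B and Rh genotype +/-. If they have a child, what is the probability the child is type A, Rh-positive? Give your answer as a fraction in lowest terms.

ABO cross I^A I^A × I^A I^B → offspring phenotypes: 1/2 A, 1/2 AB.
Rh cross +/+ × +/- → 1 Rh+.
Independent loci: P(type A, Rh-positive) = 1/2 × 1 = 1/2.

1/2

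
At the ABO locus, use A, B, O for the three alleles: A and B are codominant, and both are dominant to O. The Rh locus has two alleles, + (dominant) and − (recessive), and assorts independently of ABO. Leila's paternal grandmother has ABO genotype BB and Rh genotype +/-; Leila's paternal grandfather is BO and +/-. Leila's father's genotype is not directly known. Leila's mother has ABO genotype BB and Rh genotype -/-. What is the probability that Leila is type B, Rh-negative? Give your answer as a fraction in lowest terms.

1/2

Leila's father's ABO genotype from BB × BO: 1/2 BB, 1/2 BO.
Crossing each possibility with the mother BB and summing P(type B): 1/2·1 + 1/2·1 = 1.
Similarly for Rh via the father's Rh distribution: P(Rh-) = 1/2.
Independent loci: 1 × 1/2 = 1/2.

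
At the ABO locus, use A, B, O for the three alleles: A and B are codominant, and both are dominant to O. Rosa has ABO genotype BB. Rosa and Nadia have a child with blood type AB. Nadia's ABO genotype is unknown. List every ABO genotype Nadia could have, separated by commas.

For each candidate genotype of Nadia, check whether crossing it with BB can produce every observed child phenotype.
  AA → possible child types {AB} ✓
  AB → possible child types {B, AB} ✓
  AO → possible child types {B, AB} ✓
  BB → possible child types {B} ✗
  BO → possible child types {B} ✗
  OO → possible child types {B} ✗

AA, AB, AO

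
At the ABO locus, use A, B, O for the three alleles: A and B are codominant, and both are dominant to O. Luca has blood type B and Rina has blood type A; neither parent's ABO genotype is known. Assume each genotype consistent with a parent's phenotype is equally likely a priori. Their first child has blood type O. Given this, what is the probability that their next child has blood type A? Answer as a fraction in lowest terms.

Possible genotypes: Luca ∈ {BB, BO}; Rina ∈ {AA, AO}.
Weight each parental genotype pair by prior × P(type-O child):
  BO × AO: posterior weight 1; P(next child type A) = 1/4.
Weighted sum = 1/4.

1/4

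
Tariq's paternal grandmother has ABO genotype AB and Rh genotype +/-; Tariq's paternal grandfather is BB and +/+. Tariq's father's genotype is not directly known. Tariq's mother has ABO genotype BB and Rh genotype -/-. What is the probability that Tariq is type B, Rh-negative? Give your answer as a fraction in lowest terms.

3/16

Tariq's father's ABO genotype from AB × BB: 1/2 AB, 1/2 BB.
Crossing each possibility with the mother BB and summing P(type B): 1/2·1/2 + 1/2·1 = 3/4.
Similarly for Rh via the father's Rh distribution: P(Rh-) = 1/4.
Independent loci: 3/4 × 1/4 = 3/16.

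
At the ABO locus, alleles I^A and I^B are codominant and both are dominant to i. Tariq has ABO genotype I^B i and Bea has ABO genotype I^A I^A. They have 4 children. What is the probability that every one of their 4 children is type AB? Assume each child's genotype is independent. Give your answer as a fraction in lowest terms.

1/16

ABO cross I^B i × I^A I^A → 1/2 A, 1/2 AB.
So P(type AB) = 1/2 per child.
All 4 independent: (1/2)^4 = 1/16.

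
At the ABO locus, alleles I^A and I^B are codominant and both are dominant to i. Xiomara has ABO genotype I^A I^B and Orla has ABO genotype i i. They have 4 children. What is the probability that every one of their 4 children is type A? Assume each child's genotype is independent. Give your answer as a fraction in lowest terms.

1/16

ABO cross I^A I^B × i i → 1/2 A, 1/2 B.
So P(type A) = 1/2 per child.
All 4 independent: (1/2)^4 = 1/16.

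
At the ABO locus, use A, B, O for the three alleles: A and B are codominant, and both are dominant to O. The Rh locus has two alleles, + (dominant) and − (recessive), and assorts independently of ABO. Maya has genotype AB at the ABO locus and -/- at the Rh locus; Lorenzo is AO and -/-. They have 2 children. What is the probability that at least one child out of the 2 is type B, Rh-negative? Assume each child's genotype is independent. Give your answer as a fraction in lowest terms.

ABO cross AB × AO → 1/2 A, 1/4 B, 1/4 AB.
Rh cross -/- × -/- → 1 Rh-; so P(type B, Rh-negative) = 1/4 × 1 = 1/4 per child.
P(none) = (3/4)^2 = 9/16; P(at least one) = 1 − 9/16 = 7/16.

7/16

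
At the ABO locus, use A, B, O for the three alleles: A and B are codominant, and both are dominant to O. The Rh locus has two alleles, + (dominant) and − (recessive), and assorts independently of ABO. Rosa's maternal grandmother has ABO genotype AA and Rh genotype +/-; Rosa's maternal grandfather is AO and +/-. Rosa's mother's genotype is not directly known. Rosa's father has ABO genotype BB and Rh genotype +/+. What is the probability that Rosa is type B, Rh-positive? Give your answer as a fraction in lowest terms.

1/4

Rosa's mother's ABO genotype from AA × AO: 1/2 AA, 1/2 AO.
Crossing each possibility with the father BB and summing P(type B): 1/2·0 + 1/2·1/2 = 1/4.
Similarly for Rh via the mother's Rh distribution: P(Rh+) = 1.
Independent loci: 1/4 × 1 = 1/4.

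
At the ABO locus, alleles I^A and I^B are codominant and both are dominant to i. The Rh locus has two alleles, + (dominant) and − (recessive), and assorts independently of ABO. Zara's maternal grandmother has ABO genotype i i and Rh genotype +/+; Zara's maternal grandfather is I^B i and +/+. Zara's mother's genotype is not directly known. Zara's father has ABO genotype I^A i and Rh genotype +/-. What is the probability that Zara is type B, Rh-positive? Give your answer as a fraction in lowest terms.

Zara's mother's ABO genotype from i i × I^B i: 1/2 I^B i, 1/2 i i.
Crossing each possibility with the father I^A i and summing P(type B): 1/2·1/4 + 1/2·0 = 1/8.
Similarly for Rh via the mother's Rh distribution: P(Rh+) = 1.
Independent loci: 1/8 × 1 = 1/8.

1/8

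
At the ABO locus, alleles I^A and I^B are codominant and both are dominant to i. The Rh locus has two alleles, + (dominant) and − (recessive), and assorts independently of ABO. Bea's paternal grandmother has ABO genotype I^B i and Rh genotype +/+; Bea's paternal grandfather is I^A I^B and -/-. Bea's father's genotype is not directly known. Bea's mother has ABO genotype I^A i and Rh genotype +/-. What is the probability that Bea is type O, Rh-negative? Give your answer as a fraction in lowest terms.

1/32

Bea's father's ABO genotype from I^B i × I^A I^B: 1/4 I^A I^B, 1/4 I^A i, 1/4 I^B I^B, 1/4 I^B i.
Crossing each possibility with the mother I^A i and summing P(type O): 1/4·0 + 1/4·1/4 + 1/4·0 + 1/4·1/4 = 1/8.
Similarly for Rh via the father's Rh distribution: P(Rh-) = 1/4.
Independent loci: 1/8 × 1/4 = 1/32.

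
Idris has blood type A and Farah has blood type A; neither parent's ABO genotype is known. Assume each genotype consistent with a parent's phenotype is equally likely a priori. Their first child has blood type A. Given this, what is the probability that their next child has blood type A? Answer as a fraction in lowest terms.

19/20

Possible genotypes: Idris ∈ {AA, AO}; Farah ∈ {AA, AO}.
Weight each parental genotype pair by prior × P(type-A child):
  AA × AA: posterior weight 4/15; P(next child type A) = 1.
  AA × AO: posterior weight 4/15; P(next child type A) = 1.
  AO × AA: posterior weight 4/15; P(next child type A) = 1.
  AO × AO: posterior weight 1/5; P(next child type A) = 3/4.
Weighted sum = 19/20.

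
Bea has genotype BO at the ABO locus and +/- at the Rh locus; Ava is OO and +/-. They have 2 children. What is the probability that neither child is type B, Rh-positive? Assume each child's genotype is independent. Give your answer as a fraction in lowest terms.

25/64

ABO cross BO × OO → 1/2 O, 1/2 B.
Rh cross +/- × +/- → 3/4 Rh+, 1/4 Rh-; so P(type B, Rh-positive) = 1/2 × 3/4 = 3/8 per child.
P(not type B, Rh-positive) = 5/8 for one child; (5/8)^2 = 25/64.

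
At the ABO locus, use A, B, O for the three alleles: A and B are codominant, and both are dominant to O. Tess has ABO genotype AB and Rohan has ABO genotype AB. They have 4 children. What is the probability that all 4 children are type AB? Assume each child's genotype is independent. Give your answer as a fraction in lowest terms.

1/16

ABO cross AB × AB → 1/4 A, 1/4 B, 1/2 AB.
So P(type AB) = 1/2 per child.
All 4 independent: (1/2)^4 = 1/16.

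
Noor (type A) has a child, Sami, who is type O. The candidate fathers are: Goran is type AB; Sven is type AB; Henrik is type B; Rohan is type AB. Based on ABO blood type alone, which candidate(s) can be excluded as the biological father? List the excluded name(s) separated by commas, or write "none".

A candidate is excluded only if no genotype consistent with his phenotype could produce a type O child with a type A mother.
Goran (type AB): no genotype consistent with that phenotype can produce a type-O child with a type-A mother.
Sven (type AB): no genotype consistent with that phenotype can produce a type-O child with a type-A mother.
Rohan (type AB): no genotype consistent with that phenotype can produce a type-O child with a type-A mother.

Goran, Sven, Rohan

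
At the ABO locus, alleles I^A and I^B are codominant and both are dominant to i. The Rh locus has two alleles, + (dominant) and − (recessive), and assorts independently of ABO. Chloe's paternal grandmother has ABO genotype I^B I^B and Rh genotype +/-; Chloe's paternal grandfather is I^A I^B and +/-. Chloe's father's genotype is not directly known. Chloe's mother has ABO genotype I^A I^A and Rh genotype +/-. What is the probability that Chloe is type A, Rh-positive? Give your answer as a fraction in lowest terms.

3/16

Chloe's father's ABO genotype from I^B I^B × I^A I^B: 1/2 I^A I^B, 1/2 I^B I^B.
Crossing each possibility with the mother I^A I^A and summing P(type A): 1/2·1/2 + 1/2·0 = 1/4.
Similarly for Rh via the father's Rh distribution: P(Rh+) = 3/4.
Independent loci: 1/4 × 3/4 = 3/16.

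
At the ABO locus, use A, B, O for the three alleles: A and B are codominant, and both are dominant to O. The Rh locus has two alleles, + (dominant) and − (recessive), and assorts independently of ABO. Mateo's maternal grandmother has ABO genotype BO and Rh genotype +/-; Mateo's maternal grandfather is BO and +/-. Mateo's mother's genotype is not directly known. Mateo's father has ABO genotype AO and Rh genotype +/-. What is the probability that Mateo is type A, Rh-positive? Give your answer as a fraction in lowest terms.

Mateo's mother's ABO genotype from BO × BO: 1/4 BB, 1/2 BO, 1/4 OO.
Crossing each possibility with the father AO and summing P(type A): 1/4·0 + 1/2·1/4 + 1/4·1/2 = 1/4.
Similarly for Rh via the mother's Rh distribution: P(Rh+) = 3/4.
Independent loci: 1/4 × 3/4 = 3/16.

3/16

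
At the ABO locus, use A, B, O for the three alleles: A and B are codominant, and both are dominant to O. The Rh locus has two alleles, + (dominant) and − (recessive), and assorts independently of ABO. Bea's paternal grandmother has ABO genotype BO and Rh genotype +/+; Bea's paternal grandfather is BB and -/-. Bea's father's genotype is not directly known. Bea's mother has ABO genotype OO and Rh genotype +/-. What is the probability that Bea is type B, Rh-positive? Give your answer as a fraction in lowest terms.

9/16

Bea's father's ABO genotype from BO × BB: 1/2 BB, 1/2 BO.
Crossing each possibility with the mother OO and summing P(type B): 1/2·1 + 1/2·1/2 = 3/4.
Similarly for Rh via the father's Rh distribution: P(Rh+) = 3/4.
Independent loci: 3/4 × 3/4 = 9/16.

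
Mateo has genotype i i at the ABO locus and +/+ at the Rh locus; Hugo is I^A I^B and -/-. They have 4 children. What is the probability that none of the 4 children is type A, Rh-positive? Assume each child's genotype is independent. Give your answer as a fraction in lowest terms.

1/16

ABO cross i i × I^A I^B → 1/2 A, 1/2 B.
Rh cross +/+ × -/- → 1 Rh+; so P(type A, Rh-positive) = 1/2 × 1 = 1/2 per child.
P(not type A, Rh-positive) = 1/2 for one child; (1/2)^4 = 1/16.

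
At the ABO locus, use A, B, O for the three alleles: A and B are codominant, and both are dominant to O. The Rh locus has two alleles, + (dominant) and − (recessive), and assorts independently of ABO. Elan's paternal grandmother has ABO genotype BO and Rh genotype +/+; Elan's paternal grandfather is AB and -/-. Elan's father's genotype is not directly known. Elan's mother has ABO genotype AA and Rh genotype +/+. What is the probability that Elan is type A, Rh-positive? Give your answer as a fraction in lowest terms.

Elan's father's ABO genotype from BO × AB: 1/4 AB, 1/4 AO, 1/4 BB, 1/4 BO.
Crossing each possibility with the mother AA and summing P(type A): 1/4·1/2 + 1/4·1 + 1/4·0 + 1/4·1/2 = 1/2.
Similarly for Rh via the father's Rh distribution: P(Rh+) = 1.
Independent loci: 1/2 × 1 = 1/2.

1/2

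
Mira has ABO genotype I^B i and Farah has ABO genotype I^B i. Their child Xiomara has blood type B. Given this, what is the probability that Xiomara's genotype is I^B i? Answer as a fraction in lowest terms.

Cross I^B i × I^B i → 1/4 I^B I^B, 1/2 I^B i, 1/4 i i.
Type-B genotypes among offspring: I^B I^B (1/4), I^B i (1/2); total 3/4.
P(I^B i | type B) = (1/2) / (3/4) = 2/3.

2/3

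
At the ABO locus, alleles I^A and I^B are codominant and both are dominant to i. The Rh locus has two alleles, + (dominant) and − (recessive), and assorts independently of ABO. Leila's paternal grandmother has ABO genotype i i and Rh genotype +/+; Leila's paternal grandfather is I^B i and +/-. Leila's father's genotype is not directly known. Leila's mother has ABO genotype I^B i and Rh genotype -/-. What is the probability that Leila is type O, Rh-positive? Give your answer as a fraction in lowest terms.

Leila's father's ABO genotype from i i × I^B i: 1/2 I^B i, 1/2 i i.
Crossing each possibility with the mother I^B i and summing P(type O): 1/2·1/4 + 1/2·1/2 = 3/8.
Similarly for Rh via the father's Rh distribution: P(Rh+) = 3/4.
Independent loci: 3/8 × 3/4 = 9/32.

9/32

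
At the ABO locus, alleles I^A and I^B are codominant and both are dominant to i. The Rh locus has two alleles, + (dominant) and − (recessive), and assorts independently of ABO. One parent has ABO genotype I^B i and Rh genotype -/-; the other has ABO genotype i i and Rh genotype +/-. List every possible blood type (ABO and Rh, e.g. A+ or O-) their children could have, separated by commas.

O+, O-, B+, B-

Gametes from I^B i × i i give offspring ABO genotypes I^B i, i i, i.e. phenotypes O, B.
Rh cross -/- × +/- → phenotypes Rh+, Rh-.
Combining independently: O+, O-, B+, B-.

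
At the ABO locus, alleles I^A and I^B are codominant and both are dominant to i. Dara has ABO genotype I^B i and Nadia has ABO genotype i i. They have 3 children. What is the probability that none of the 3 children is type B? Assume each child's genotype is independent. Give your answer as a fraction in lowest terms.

ABO cross I^B i × i i → 1/2 O, 1/2 B.
So P(type B) = 1/2 per child.
P(not type B) = 1/2 for one child; (1/2)^3 = 1/8.

1/8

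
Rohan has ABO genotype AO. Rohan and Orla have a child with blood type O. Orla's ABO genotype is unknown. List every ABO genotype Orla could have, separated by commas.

For each candidate genotype of Orla, check whether crossing it with AO can produce every observed child phenotype.
  AA → possible child types {A} ✗
  AB → possible child types {A, B, AB} ✗
  AO → possible child types {O, A} ✓
  BB → possible child types {B, AB} ✗
  BO → possible child types {O, A, B, AB} ✓
  OO → possible child types {O, A} ✓

AO, BO, OO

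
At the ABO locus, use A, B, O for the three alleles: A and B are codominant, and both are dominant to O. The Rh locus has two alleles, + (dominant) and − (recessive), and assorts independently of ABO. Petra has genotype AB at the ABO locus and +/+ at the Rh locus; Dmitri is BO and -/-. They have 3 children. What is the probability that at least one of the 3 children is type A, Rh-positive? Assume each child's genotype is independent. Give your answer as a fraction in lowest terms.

ABO cross AB × BO → 1/4 A, 1/2 B, 1/4 AB.
Rh cross +/+ × -/- → 1 Rh+; so P(type A, Rh-positive) = 1/4 × 1 = 1/4 per child.
P(none) = (3/4)^3 = 27/64; P(at least one) = 1 − 27/64 = 37/64.

37/64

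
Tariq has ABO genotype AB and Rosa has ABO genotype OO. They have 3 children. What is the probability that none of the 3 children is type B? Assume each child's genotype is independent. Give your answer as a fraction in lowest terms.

1/8

ABO cross AB × OO → 1/2 A, 1/2 B.
So P(type B) = 1/2 per child.
P(not type B) = 1/2 for one child; (1/2)^3 = 1/8.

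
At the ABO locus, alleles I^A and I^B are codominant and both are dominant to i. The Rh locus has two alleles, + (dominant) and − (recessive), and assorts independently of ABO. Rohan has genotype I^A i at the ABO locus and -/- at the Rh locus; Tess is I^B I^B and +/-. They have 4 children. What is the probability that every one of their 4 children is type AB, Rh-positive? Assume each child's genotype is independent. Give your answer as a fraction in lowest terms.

ABO cross I^A i × I^B I^B → 1/2 B, 1/2 AB.
Rh cross -/- × +/- → 1/2 Rh+, 1/2 Rh-; so P(type AB, Rh-positive) = 1/2 × 1/2 = 1/4 per child.
All 4 independent: (1/4)^4 = 1/256.

1/256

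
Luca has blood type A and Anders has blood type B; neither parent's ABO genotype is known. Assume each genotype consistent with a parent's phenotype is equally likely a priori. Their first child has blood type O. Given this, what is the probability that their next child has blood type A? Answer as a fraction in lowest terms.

Possible genotypes: Luca ∈ {I^A I^A, I^A i}; Anders ∈ {I^B I^B, I^B i}.
Weight each parental genotype pair by prior × P(type-O child):
  I^A i × I^B i: posterior weight 1; P(next child type A) = 1/4.
Weighted sum = 1/4.

1/4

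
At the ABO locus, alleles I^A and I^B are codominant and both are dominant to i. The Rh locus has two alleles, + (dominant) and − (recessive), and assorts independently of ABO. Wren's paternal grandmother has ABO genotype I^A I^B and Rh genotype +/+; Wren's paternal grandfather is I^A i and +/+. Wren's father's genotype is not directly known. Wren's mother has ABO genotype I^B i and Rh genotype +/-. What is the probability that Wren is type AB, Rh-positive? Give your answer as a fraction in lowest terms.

1/4

Wren's father's ABO genotype from I^A I^B × I^A i: 1/4 I^A I^A, 1/4 I^A I^B, 1/4 I^A i, 1/4 I^B i.
Crossing each possibility with the mother I^B i and summing P(type AB): 1/4·1/2 + 1/4·1/4 + 1/4·1/4 + 1/4·0 = 1/4.
Similarly for Rh via the father's Rh distribution: P(Rh+) = 1.
Independent loci: 1/4 × 1 = 1/4.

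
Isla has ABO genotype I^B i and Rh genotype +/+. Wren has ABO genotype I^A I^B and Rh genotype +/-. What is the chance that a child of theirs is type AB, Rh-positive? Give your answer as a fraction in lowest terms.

1/4

ABO cross I^B i × I^A I^B → offspring phenotypes: 1/4 A, 1/2 B, 1/4 AB.
Rh cross +/+ × +/- → 1 Rh+.
Independent loci: P(type AB, Rh-positive) = 1/4 × 1 = 1/4.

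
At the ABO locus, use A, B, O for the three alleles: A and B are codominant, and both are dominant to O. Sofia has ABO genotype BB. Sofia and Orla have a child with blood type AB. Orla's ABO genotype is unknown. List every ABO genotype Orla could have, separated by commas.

AA, AB, AO

For each candidate genotype of Orla, check whether crossing it with BB can produce every observed child phenotype.
  AA → possible child types {AB} ✓
  AB → possible child types {B, AB} ✓
  AO → possible child types {B, AB} ✓
  BB → possible child types {B} ✗
  BO → possible child types {B} ✗
  OO → possible child types {B} ✗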